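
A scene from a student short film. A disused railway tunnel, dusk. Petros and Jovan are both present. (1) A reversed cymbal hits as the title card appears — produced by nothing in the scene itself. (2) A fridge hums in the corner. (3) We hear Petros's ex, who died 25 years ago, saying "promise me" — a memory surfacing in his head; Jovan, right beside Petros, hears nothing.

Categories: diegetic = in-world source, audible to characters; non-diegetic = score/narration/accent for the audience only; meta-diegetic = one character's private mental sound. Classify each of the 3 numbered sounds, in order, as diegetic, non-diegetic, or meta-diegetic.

(1) it's a sound-design accent with no in-world source; no one in the scene can hear it → non-diegetic.
(2) it's the actual ambient sound of the location → diegetic.
(3) a remembered line, private to Petros — not present in the room, not audible to Jovan → meta-diegetic.

non-diegetic, diegetic, meta-diegetic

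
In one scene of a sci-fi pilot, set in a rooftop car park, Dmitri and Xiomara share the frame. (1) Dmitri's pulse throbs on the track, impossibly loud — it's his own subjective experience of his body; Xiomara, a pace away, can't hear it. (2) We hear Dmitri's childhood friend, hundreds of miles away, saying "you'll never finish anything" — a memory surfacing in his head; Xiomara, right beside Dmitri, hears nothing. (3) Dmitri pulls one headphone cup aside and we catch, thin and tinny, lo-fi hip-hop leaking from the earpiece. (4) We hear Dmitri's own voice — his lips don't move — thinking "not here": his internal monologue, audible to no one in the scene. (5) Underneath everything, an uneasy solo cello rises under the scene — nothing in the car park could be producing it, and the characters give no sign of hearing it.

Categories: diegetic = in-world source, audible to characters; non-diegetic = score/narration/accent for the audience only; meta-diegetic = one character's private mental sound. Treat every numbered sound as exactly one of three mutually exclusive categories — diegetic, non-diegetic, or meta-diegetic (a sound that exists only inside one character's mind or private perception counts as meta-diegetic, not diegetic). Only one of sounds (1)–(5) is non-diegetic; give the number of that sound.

5

(1) a subjective body sound — Dmitri's private perception, inaudible to Xiomara → meta-diegetic.
Sound (2): a remembered line, private to Dmitri — not present in the room, not audible to Xiomara, so meta-diegetic.
(3) is diegetic: the earpiece is a real device on Dmitri's head — source music.
Sound (4): internal monologue — inside Dmitri's mind, not spoken into the scene, so meta-diegetic.
(5) is non-diegetic: it has no source in the story world and no character can hear it — it's underscore.
Only (5) is non-diegetic.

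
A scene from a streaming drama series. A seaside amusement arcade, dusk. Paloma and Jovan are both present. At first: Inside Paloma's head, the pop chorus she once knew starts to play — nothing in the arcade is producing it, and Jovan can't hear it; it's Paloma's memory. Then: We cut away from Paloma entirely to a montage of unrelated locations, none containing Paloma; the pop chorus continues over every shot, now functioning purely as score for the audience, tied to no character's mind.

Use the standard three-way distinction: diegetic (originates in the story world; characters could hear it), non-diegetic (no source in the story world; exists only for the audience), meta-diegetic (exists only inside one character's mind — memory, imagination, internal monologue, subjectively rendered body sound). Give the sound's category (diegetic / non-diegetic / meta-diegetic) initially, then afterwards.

meta-diegetic, non-diegetic

Initially: the music lives inside Paloma's mind alone; Jovan can't hear it → meta-diegetic.
Afterwards: once it plays over shots Paloma isn't in, detached from any character's subjectivity, it's conventional underscore → non-diegetic.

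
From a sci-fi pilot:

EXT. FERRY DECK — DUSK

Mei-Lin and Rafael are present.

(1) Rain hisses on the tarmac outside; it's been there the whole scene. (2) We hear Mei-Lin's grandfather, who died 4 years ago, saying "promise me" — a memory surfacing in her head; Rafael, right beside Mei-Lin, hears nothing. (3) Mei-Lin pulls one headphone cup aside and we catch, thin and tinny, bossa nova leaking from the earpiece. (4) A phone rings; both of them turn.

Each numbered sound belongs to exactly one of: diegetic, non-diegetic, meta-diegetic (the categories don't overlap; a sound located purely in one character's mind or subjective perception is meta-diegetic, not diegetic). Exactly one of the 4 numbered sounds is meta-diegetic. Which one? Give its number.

Sound (1): rain is part of the location's real environment, so diegetic.
(2) is meta-diegetic: a remembered line, private to Mei-Lin — not present in the room, not audible to Rafael.
(3) is diegetic: it's leaking from a physical pair of headphones in the scene.
Sound (4): the sound comes from a phone physically present in the location, so diegetic.
Only (2) is meta-diegetic.

2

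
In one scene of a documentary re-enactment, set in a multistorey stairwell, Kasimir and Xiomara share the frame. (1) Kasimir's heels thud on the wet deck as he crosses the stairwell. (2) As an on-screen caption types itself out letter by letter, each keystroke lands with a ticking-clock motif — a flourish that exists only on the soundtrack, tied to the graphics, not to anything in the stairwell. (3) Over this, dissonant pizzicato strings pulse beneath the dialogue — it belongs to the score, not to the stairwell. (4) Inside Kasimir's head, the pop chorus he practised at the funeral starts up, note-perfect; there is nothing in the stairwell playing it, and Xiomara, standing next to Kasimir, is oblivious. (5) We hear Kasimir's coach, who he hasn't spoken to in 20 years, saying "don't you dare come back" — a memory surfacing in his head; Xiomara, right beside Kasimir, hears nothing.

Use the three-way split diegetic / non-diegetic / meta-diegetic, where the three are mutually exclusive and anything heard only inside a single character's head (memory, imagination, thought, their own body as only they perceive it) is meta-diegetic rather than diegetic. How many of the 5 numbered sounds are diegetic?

1

Sound (1): a character's body making contact with the set — an in-world sound, so diegetic.
(2) is non-diegetic: sound married to a title/caption — outside the diegesis by definition.
(3) nothing in the stairwell produces it and the characters don't hear it — pure soundtrack → non-diegetic.
(4) it lives in Kasimir's subjectivity, not in the stairwell → meta-diegetic.
(5) is meta-diegetic: it's Kasimir's recollection rendered as sound; the other character can't hear it.
So 1 of the 5 is diegetic: (1).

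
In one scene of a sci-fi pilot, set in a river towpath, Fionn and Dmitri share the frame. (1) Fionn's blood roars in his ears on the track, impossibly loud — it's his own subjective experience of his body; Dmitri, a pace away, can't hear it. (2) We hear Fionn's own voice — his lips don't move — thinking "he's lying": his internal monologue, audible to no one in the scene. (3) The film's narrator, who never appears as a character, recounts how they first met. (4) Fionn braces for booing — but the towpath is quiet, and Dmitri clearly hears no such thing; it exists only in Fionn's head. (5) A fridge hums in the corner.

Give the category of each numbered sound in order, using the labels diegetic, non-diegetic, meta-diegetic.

meta-diegetic, meta-diegetic, non-diegetic, meta-diegetic, diegetic

(1) point-of-audition from inside Fionn's body; not a sound in the room → meta-diegetic.
(2) Fionn's thought-voice: a private mental sound no other character can hear → meta-diegetic.
(3) is non-diegetic: external voice-over — not a character, not heard by anyone in the scene.
(4) subjective to Fionn: the towpath is silent and Dmitri hears nothing → meta-diegetic.
Sound (5): it's the actual ambient sound of the location, so diegetic.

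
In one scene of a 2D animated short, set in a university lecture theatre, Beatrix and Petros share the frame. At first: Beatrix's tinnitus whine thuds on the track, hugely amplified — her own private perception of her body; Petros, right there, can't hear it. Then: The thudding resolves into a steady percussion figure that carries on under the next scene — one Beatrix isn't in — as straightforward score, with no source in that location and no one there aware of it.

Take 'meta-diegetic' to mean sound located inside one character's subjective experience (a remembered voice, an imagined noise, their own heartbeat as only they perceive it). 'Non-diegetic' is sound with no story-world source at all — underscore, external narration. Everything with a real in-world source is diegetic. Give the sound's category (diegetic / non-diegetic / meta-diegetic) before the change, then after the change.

meta-diegetic, non-diegetic

Before the change: it's Beatrix's subjective body sound, inaudible to Petros → meta-diegetic.
After the change: detached from Beatrix and playing as sourceless score over a scene she isn't in — for the audience only → non-diegetic.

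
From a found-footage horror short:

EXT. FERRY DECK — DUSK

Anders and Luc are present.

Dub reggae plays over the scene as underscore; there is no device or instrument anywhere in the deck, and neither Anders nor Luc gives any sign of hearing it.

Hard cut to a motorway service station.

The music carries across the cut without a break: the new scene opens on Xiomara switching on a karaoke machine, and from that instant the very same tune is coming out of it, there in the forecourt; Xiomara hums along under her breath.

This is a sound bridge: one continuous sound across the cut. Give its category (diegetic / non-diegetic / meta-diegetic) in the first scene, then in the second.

Scene one: there's no in-world source anywhere and no character hears it — underscore for the audience only → non-diegetic.
Scene two: once Xiomara turns on a karaoke machine, the music has a real source in the story world and Xiomara reacts to it → diegetic.

non-diegetic, diegetic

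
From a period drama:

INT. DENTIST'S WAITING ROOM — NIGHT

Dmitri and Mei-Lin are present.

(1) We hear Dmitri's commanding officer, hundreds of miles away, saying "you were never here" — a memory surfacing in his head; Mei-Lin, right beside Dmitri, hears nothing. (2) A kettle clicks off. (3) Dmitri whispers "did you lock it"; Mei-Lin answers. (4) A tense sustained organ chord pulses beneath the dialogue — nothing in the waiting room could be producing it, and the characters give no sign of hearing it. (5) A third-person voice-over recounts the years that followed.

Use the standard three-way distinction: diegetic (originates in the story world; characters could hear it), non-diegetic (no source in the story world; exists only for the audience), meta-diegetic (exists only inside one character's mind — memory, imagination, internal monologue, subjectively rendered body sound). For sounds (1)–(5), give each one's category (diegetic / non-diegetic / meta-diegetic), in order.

meta-diegetic, diegetic, diegetic, non-diegetic, non-diegetic

(1) is meta-diegetic: a remembered line, private to Dmitri — not present in the room, not audible to Mei-Lin.
(2) is diegetic: the sound comes from a kettle physically present in the location.
(3) is diegetic: on-screen dialogue — Dmitri speaks and Mei-Lin is there to hear.
(4) is non-diegetic: nothing in the waiting room produces it and the characters don't hear it — pure soundtrack.
(5) external voice-over — not a character, not heard by anyone in the scene → non-diegetic.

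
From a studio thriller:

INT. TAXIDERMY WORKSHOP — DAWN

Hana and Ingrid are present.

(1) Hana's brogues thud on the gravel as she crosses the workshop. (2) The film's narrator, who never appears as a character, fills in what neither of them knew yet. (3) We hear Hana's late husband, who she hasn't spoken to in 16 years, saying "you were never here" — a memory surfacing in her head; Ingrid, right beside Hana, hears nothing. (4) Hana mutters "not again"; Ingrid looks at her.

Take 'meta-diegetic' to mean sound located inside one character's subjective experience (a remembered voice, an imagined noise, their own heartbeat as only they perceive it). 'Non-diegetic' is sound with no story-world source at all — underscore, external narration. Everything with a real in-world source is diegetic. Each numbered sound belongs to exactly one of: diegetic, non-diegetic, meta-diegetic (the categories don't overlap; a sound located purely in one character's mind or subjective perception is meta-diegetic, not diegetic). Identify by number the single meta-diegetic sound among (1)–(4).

Sound (1): it's the physical sound of Hana moving in the space, so diegetic.
(2) is non-diegetic: external voice-over — not a character, not heard by anyone in the scene.
(3) is meta-diegetic: it's Hana's recollection rendered as sound; the other character can't hear it.
Sound (4): spoken by a character present in the story world, so diegetic.
Only (3) is meta-diegetic.

3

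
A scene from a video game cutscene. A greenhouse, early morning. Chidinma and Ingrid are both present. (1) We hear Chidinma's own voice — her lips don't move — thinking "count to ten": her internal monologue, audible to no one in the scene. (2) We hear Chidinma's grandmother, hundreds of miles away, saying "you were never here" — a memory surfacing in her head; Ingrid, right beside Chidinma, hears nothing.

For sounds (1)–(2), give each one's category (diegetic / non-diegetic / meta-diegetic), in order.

Sound (1): internal monologue — inside Chidinma's mind, not spoken into the scene, so meta-diegetic.
(2) is meta-diegetic: a remembered line, private to Chidinma — not present in the room, not audible to Ingrid.

meta-diegetic, meta-diegetic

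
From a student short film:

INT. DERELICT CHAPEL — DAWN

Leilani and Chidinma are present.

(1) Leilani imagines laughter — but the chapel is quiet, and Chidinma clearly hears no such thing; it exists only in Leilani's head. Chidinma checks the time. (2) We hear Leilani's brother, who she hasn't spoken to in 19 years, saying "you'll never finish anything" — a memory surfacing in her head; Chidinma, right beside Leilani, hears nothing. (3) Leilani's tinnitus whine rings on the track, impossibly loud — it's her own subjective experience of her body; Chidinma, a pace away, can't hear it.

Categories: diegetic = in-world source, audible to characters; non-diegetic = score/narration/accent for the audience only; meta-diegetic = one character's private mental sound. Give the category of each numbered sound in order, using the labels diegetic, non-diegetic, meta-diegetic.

meta-diegetic, meta-diegetic, meta-diegetic

(1) the sound is imagined by Leilani; nothing in the story world is producing it and Chidinma can't hear it → meta-diegetic.
Sound (2): it's Leilani's recollection rendered as sound; the other character can't hear it, so meta-diegetic.
(3) is meta-diegetic: point-of-audition from inside Leilani's body; not a sound in the room.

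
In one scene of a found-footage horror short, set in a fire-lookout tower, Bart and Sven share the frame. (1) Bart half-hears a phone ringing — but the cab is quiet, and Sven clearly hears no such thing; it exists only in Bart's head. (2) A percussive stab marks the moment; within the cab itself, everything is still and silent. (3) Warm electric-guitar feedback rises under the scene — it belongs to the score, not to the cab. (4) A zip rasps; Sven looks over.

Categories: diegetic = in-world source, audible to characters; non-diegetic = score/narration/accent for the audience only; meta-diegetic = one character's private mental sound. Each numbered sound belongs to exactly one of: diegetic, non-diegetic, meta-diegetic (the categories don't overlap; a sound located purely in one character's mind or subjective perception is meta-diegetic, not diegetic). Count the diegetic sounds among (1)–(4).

(1) is meta-diegetic: the sound is imagined by Bart; nothing in the story world is producing it and Sven can't hear it.
Sound (2): nothing in the scene produces it; it's an accent added for the audience, so non-diegetic.
(3) is non-diegetic: it has no source in the story world and no character can hear it — it's underscore.
(4) the sound comes from a zip physically present in the location → diegetic.
Diegetic: (4) — that's 1.

1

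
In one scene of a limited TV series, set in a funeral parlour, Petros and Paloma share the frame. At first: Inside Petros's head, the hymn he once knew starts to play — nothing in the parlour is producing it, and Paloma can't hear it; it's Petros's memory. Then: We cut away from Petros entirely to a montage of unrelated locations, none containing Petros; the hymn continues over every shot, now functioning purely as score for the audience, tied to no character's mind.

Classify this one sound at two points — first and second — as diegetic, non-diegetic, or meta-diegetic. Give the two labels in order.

First: the music lives inside Petros's mind alone; Paloma can't hear it → meta-diegetic.
Second: once it plays over shots Petros isn't in, detached from any character's subjectivity, it's conventional underscore → non-diegetic.

meta-diegetic, non-diegetic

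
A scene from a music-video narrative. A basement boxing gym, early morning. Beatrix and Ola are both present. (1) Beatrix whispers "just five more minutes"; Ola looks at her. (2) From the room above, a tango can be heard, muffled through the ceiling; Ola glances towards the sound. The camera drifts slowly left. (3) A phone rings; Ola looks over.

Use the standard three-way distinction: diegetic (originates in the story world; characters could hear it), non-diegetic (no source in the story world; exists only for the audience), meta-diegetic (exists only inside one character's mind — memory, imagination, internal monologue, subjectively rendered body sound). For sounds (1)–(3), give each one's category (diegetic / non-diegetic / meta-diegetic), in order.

diegetic, diegetic, diegetic

(1) is diegetic: on-screen dialogue — Beatrix speaks and Ola is there to hear.
(2) the music has an off-screen but real-world source and a character hears it → diegetic.
Sound (3): a phone is a real object/event in the scene's world, so diegetic.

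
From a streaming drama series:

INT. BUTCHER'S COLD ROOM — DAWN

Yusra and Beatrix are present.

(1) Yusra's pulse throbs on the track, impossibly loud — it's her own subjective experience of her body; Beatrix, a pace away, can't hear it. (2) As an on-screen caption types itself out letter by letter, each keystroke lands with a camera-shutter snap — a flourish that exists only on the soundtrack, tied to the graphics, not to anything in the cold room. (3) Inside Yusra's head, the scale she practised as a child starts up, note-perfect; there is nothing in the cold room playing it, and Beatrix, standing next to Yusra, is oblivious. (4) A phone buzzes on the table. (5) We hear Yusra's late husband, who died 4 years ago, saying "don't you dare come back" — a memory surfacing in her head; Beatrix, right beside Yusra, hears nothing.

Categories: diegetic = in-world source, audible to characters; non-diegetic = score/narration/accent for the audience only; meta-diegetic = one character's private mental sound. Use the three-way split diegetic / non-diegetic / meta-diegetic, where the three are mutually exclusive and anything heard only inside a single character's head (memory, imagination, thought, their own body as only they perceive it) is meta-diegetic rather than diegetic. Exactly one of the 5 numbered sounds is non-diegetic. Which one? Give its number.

Sound (1): it's Yusra's internal bodily sensation rendered as sound; only Yusra 'hears' it, so meta-diegetic.
(2) the caption isn't part of the story world, so neither is the sound tied to it → non-diegetic.
Sound (3): remembered music, private to Yusra — Beatrix is oblivious because it isn't in the room, so meta-diegetic.
(4) a phone is a real object/event in the scene's world → diegetic.
Sound (5): the voice is a memory playing only inside Yusra's mind; Beatrix can't hear it, so meta-diegetic.
Only (2) is non-diegetic.

2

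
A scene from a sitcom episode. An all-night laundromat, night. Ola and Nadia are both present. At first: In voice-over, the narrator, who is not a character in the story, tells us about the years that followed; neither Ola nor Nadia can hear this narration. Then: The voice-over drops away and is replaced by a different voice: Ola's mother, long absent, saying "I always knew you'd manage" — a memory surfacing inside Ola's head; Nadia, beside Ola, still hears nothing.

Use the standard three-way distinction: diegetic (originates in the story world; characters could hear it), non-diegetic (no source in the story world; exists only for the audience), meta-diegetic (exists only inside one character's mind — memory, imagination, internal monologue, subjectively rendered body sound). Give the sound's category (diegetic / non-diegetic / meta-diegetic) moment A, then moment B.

non-diegetic, meta-diegetic

Moment A: the external narrator addresses only the audience — outside the story world → non-diegetic.
Moment B: the replacement voice is a memory inside Ola's mind specifically → meta-diegetic.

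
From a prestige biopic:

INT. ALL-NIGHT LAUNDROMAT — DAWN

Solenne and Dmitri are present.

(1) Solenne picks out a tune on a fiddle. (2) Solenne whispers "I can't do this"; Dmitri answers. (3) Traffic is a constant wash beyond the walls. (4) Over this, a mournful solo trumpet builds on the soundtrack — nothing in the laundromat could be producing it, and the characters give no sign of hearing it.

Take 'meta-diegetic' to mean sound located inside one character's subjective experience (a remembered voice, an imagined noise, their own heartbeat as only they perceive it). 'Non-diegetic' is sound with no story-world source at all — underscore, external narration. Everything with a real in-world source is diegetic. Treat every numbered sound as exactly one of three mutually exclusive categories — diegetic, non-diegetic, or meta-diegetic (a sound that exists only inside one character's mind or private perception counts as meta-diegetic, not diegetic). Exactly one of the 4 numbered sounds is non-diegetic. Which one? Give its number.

(1) is diegetic: a character is playing a fiddle on screen.
Sound (2): spoken by a character present in the story world, so diegetic.
(3) traffic is part of the location's real environment → diegetic.
(4) it has no source in the story world and no character can hear it — it's underscore → non-diegetic.
Only (4) is non-diegetic.

4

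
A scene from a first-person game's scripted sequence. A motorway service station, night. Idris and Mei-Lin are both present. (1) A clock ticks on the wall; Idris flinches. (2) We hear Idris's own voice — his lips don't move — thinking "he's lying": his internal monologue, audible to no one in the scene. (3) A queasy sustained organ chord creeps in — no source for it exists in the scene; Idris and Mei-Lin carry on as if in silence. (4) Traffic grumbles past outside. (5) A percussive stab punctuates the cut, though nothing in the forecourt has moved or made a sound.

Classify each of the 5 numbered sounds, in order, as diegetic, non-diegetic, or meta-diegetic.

(1) the sound comes from a clock physically present in the location → diegetic.
(2) is meta-diegetic: Idris's thought-voice: a private mental sound no other character can hear.
(3) is non-diegetic: score with no on-screen or off-screen source; it exists for the audience alone.
Sound (4): traffic is part of the location's real environment, so diegetic.
(5) an editorial stinger — it belongs to the cut, not the story world → non-diegetic.

diegetic, meta-diegetic, non-diegetic, diegetic, non-diegetic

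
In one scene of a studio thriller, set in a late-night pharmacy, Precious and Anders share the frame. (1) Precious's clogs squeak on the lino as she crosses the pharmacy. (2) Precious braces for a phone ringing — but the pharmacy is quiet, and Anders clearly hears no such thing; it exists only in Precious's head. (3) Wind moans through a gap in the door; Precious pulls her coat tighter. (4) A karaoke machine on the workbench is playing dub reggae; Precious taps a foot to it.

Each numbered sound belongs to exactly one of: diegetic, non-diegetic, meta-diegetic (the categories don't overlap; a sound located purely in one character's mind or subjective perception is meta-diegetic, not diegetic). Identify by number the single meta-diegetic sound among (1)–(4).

2

(1) Precious's footsteps are produced in the story world → diegetic.
(2) Precious alone 'hears' it — an imagined sound, not present in the space → meta-diegetic.
Sound (3): it's the actual ambient sound of the location, so diegetic.
(4) the music comes from an on-screen device that Precious responds to → diegetic.
Only (2) is meta-diegetic.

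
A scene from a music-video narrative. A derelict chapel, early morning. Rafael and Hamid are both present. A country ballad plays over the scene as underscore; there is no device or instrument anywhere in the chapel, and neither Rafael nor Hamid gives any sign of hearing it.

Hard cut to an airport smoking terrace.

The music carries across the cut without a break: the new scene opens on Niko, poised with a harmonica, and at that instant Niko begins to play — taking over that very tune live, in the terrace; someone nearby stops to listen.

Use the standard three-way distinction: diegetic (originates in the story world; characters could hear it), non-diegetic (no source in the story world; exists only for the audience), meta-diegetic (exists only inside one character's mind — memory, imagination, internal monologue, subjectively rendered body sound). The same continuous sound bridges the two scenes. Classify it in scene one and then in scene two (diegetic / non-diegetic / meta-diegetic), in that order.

non-diegetic, diegetic

Scene one: there's no in-world source anywhere and no character hears it — underscore for the audience only → non-diegetic.
Scene two: from the moment Niko starts playing, the tune is being performed on a harmonica inside the story world and another character hears it → diegetic.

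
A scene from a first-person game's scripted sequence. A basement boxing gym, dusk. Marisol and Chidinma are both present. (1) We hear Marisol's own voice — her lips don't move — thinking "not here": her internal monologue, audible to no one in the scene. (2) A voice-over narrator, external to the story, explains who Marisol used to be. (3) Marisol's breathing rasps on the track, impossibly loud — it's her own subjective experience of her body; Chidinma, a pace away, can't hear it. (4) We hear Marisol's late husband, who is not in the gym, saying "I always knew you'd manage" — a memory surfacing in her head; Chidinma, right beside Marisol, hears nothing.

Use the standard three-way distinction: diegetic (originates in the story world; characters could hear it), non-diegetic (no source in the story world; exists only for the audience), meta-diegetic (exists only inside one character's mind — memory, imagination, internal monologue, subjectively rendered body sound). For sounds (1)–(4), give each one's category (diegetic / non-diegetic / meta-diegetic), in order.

(1) Marisol's thought-voice: a private mental sound no other character can hear → meta-diegetic.
(2) commentary laid over the scene from outside the fiction → non-diegetic.
Sound (3): point-of-audition from inside Marisol's body; not a sound in the room, so meta-diegetic.
(4) is meta-diegetic: a remembered line, private to Marisol — not present in the room, not audible to Chidinma.

meta-diegetic, non-diegetic, meta-diegetic, meta-diegetic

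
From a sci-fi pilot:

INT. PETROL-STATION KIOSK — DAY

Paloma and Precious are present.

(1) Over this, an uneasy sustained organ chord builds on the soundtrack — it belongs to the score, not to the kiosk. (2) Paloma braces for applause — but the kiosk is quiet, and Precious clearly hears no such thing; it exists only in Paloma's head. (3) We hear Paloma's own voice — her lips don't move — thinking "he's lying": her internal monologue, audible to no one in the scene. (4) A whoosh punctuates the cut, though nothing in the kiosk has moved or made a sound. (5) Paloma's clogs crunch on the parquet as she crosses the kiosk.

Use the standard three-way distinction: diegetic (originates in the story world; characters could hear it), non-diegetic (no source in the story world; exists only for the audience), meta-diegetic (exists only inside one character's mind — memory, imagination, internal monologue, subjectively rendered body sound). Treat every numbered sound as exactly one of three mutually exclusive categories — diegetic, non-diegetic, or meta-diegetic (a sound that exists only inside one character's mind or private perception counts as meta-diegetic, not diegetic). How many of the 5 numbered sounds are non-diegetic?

(1) nothing in the kiosk produces it and the characters don't hear it — pure soundtrack → non-diegetic.
(2) Paloma alone 'hears' it — an imagined sound, not present in the space → meta-diegetic.
(3) is meta-diegetic: internal monologue — inside Paloma's mind, not spoken into the scene.
(4) is non-diegetic: nothing in the scene produces it; it's an accent added for the audience.
Sound (5): it's the physical sound of Paloma moving in the space, so diegetic.
So 2 of the 5 are non-diegetic: (1), (4).

2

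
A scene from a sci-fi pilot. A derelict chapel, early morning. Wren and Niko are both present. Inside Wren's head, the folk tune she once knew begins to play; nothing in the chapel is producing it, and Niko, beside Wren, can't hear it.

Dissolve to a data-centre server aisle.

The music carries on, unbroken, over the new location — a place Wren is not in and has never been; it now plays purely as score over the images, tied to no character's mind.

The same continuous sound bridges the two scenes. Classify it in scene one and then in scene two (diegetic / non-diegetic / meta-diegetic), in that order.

Scene one: the music exists only inside Wren's mind; Niko can't hear it → meta-diegetic.
Scene two: it's detached from Wren entirely and plays over unrelated images with no in-world source — conventional underscore → non-diegetic.

meta-diegetic, non-diegetic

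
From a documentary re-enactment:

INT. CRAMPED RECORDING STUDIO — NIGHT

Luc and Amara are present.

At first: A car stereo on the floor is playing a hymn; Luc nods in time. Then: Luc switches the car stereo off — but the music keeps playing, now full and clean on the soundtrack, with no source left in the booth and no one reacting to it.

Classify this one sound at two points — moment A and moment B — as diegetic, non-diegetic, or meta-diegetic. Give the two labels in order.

Moment A: a car stereo is a real in-scene source and Luc reacts to it → diegetic.
Moment B: there is no longer any in-world source and no one can hear it — it has become underscore → non-diegetic.

diegetic, non-diegetic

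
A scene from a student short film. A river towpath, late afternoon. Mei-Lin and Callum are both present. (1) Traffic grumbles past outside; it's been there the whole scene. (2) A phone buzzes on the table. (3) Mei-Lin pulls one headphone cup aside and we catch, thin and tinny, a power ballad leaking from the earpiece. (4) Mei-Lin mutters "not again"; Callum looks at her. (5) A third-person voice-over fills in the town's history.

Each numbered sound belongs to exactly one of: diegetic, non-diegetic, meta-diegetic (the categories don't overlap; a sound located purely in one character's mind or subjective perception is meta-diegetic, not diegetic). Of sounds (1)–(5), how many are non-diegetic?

1

Sound (1): ambient/room sound belonging to the story's physical space, so diegetic.
(2) is diegetic: the sound comes from a phone physically present in the location.
(3) is diegetic: it's leaking from a physical pair of headphones in the scene.
Sound (4): Mei-Lin is a character speaking aloud in the scene, so diegetic.
Sound (5): the narrator exists outside the story world, addressing only the audience, so non-diegetic.
So 1 of the 5 is non-diegetic: (5).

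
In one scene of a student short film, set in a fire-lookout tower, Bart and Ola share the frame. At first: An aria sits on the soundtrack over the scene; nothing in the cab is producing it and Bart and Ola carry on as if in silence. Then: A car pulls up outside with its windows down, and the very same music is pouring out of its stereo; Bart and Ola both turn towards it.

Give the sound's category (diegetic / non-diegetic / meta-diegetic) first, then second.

First: no in-world source exists and no character can hear it — underscore → non-diegetic.
Second: the car stereo is now a real source in the story world and the characters hear it → diegetic.

non-diegetic, diegetic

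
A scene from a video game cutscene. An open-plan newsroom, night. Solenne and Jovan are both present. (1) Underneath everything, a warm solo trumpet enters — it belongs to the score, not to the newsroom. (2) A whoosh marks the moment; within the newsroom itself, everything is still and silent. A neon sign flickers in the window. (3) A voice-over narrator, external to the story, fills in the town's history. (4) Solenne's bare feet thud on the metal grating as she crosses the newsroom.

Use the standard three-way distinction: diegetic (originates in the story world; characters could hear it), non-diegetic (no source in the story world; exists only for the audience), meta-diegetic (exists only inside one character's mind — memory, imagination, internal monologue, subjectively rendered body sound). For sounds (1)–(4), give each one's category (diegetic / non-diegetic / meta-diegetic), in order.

non-diegetic, non-diegetic, non-diegetic, diegetic

Sound (1): score with no on-screen or off-screen source; it exists for the audience alone, so non-diegetic.
(2) an editorial stinger — it belongs to the cut, not the story world → non-diegetic.
Sound (3): commentary laid over the scene from outside the fiction, so non-diegetic.
(4) Solenne's footsteps are produced in the story world → diegetic.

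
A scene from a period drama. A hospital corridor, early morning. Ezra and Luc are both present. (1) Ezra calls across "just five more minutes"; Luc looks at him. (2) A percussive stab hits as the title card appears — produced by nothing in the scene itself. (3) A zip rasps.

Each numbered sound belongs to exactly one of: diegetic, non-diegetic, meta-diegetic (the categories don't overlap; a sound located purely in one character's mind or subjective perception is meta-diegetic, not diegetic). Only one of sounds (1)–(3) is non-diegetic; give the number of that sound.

2

(1) is diegetic: on-screen dialogue — Ezra speaks and Luc is there to hear.
(2) nothing in the scene produces it; it's an accent added for the audience → non-diegetic.
Sound (3): an in-world source (a zip); characters could hear it, so diegetic.
Only (2) is non-diegetic.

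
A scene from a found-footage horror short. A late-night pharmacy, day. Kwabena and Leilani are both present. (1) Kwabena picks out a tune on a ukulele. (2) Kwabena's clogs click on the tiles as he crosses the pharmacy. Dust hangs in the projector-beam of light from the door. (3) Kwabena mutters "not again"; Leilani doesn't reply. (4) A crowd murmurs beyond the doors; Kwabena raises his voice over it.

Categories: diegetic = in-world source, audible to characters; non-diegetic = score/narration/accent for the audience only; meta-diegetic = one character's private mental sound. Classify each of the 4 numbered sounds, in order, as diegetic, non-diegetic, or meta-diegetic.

Sound (1): a character is playing a ukulele on screen, so diegetic.
(2) is diegetic: a character's body making contact with the set — an in-world sound.
(3) is diegetic: spoken by a character present in the story world.
(4) ambient/room sound belonging to the story's physical space → diegetic.

diegetic, diegetic, diegetic, diegetic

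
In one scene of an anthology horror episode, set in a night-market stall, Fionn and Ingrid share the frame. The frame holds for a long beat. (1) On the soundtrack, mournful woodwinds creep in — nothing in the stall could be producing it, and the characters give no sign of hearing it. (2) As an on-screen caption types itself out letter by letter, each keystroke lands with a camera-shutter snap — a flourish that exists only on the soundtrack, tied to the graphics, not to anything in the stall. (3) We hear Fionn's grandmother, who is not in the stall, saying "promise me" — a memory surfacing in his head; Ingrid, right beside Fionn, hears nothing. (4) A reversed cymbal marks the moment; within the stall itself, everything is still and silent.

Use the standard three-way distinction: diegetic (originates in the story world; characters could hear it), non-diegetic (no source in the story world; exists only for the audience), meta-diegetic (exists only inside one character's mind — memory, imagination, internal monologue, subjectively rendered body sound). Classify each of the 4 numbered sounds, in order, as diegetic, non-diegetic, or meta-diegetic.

(1) it has no source in the story world and no character can hear it — it's underscore → non-diegetic.
(2) the caption isn't part of the story world, so neither is the sound tied to it → non-diegetic.
(3) is meta-diegetic: a remembered line, private to Fionn — not present in the room, not audible to Ingrid.
Sound (4): nothing in the scene produces it; it's an accent added for the audience, so non-diegetic.

non-diegetic, non-diegetic, meta-diegetic, non-diegetic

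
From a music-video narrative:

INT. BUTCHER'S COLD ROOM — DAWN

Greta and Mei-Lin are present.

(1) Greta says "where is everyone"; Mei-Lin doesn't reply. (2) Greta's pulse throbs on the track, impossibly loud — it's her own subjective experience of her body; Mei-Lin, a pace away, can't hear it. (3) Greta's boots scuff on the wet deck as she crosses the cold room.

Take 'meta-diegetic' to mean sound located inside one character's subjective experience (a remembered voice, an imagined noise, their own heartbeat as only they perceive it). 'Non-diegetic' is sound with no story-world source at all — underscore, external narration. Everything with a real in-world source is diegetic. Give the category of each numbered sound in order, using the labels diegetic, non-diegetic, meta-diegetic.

(1) spoken by a character present in the story world → diegetic.
Sound (2): point-of-audition from inside Greta's body; not a sound in the room, so meta-diegetic.
Sound (3): a character's body making contact with the set — an in-world sound, so diegetic.

diegetic, meta-diegetic, diegetic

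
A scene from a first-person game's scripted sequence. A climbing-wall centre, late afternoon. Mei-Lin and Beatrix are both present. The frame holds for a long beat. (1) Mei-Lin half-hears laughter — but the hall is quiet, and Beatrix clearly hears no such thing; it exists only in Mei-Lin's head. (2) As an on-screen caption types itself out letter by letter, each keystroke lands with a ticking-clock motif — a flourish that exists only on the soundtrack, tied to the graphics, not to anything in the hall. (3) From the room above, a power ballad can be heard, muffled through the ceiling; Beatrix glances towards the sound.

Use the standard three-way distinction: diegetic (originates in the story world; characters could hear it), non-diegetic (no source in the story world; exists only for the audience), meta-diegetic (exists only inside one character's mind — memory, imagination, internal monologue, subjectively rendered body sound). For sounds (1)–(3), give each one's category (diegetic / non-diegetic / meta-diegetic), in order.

meta-diegetic, non-diegetic, diegetic

(1) is meta-diegetic: Mei-Lin alone 'hears' it — an imagined sound, not present in the space.
Sound (2): the caption isn't part of the story world, so neither is the sound tied to it, so non-diegetic.
Sound (3): off-screen diegetic: the source is out of frame but still in the story's space, so diegetic.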